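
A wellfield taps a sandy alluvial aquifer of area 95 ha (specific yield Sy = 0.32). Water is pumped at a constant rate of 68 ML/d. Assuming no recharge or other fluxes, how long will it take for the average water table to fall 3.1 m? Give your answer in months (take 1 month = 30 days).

t ≈ 0.462 months

A = 95 ha = 9.5 × 10^5 m²
ΔV = Sy × A × Δh = 0.32 × 9.5 × 10^5 × 3.1 = 9.424 × 10^5 m³
Q = 68 ML/d = 68000 m³/d
t = ΔV / Q = 9.424 × 10^5 m³ / 68000 m³/d = 13.86 d
t = 13.86 d ≈ 0.462 months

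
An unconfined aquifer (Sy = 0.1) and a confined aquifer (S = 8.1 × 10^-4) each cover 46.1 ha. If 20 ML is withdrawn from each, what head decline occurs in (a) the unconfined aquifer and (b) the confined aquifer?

Δh_u ≈ 0.434 m; Δh_c ≈ 53.6 m

A = 46.1 ha = 4.61 × 10^5 m²
ΔV = 20 ML = 20000 m³
Unconfined: Δh_u = ΔV/(Sy·A) = 20000/(0.1 × 4.61 × 10^5) = 0.4338 m
Confined: Δh_c = ΔV/(S·A) = 20000/(8.1 × 10^-4 × 4.61 × 10^5) = 53.56 m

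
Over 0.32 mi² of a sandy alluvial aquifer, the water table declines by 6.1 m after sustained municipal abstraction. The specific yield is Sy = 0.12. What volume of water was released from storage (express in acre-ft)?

A = 0.32 mi² = 8.288 × 10^5 m²
ΔV = Sy × A × Δh = 0.12 × 8.288 × 10^5 m² × 6.1 m = 6.067 × 10^5 m³
ΔV = 6.067 × 10^5 m³ = 491.8 acre-ft

ΔV ≈ 492 acre-ft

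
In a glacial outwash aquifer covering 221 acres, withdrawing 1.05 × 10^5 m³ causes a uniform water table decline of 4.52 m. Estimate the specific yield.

Sy ≈ 0.026

A = 221 acres = 8.944 × 10^5 m²
Sy = ΔV / (A × Δh) = 1.05 × 10^5 m³ / (8.944 × 10^5 m² × 4.52 m) = 0.02597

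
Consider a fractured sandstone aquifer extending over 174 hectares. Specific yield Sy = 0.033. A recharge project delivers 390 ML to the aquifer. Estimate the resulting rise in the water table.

Δh ≈ 6.79 m

A = 174 hectares = 1.74 × 10^6 m²
ΔV = 390 ML = 3.9 × 10^5 m³
Δh = ΔV / (Sy × A) = 3.9 × 10^5 m³ / (0.033 × 1.74 × 10^6 m²) = 6.792 m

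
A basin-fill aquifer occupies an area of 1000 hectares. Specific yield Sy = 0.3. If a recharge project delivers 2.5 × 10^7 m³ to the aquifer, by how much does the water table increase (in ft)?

Δh ≈ 27.3 ft

A = 1000 hectares = 1 × 10^7 m²
Δh = ΔV / (Sy × A) = 2.5 × 10^7 m³ / (0.3 × 1 × 10^7 m²) = 8.333 m
Δh = 8.333 m = 27.34 ft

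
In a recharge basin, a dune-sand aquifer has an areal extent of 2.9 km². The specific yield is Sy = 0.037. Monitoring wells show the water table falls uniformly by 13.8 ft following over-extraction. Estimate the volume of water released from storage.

ΔV ≈ 4.51 × 10^5 m³

A = 2.9 km² = 2.9 × 10^6 m²
Δh = 13.8 ft = 4.206 m
ΔV = Sy × A × Δh = 0.037 × 2.9 × 10^6 m² × 4.206 m = 4.513 × 10^5 m³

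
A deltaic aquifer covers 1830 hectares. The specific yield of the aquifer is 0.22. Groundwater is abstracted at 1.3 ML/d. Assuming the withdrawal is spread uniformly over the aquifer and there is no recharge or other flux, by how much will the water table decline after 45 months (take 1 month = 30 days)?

Δh ≈ 0.436 m

A = 1830 hectares = 1.83 × 10^7 m²
Q = 1.3 ML/d = 1300 m³/d
t = 45 months = 1350 d
ΔV = Q × t = 1300 m³/d × 1350 d = 1.755 × 10^6 m³
Δh = ΔV / (Sy × A) = 1.755 × 10^6 / (0.22 × 1.83 × 10^7) = 0.4359 m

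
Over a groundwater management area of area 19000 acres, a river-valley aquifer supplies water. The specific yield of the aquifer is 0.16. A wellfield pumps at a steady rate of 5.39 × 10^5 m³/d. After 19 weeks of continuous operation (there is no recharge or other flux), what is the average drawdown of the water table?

A = 19000 acres = 7.689 × 10^7 m²
t = 19 weeks = 133 d
ΔV = Q × t = 5.39 × 10^5 m³/d × 133 d = 7.169 × 10^7 m³
Δh = ΔV / (Sy × A) = 7.169 × 10^7 / (0.16 × 7.689 × 10^7) = 5.827 m

Δh ≈ 5.83 m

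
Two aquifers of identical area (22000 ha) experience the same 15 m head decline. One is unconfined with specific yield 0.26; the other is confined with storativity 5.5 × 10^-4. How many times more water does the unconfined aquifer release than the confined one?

ΔV_u / ΔV_c ≈ 473

A = 22000 ha = 2.2 × 10^8 m²
Unconfined: ΔV_u = Sy × A × Δh = 0.26 × 2.2 × 10^8 × 15 = 8.58 × 10^8 m³
Confined: ΔV_c = S × A × Δh = 5.5 × 10^-4 × 2.2 × 10^8 × 15 = 1.815 × 10^6 m³
Ratio = ΔV_u / ΔV_c = Sy / S = 0.26 / 5.5 × 10^-4 = 472.7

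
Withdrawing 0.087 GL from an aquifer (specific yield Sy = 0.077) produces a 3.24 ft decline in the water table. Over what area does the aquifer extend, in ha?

A ≈ 114 ha

Δh = 3.24 ft = 0.9876 m
ΔV = 0.087 GL = 87000 m³
A = ΔV / (Sy × Δh) = 87000 / (0.077 × 0.9876) = 1.144 × 10^6 m²
A = 1.144 × 10^6 m² = 114.4 ha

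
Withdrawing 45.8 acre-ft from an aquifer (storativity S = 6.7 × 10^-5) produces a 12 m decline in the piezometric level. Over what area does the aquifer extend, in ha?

ΔV = 45.8 acre-ft = 56490 m³
A = ΔV / (S × Δh) = 56490 / (6.7 × 10^-5 × 12) = 7.027 × 10^7 m²
A = 7.027 × 10^7 m² = 7027 ha

A ≈ 7030 ha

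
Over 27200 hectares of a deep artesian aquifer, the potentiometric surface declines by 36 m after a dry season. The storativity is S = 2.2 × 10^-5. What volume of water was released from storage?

ΔV ≈ 2.15 × 10^5 m³

A = 27200 hectares = 2.72 × 10^8 m²
ΔV = S × A × Δh = 2.2 × 10^-5 × 2.72 × 10^8 m² × 36 m = 2.154 × 10^5 m³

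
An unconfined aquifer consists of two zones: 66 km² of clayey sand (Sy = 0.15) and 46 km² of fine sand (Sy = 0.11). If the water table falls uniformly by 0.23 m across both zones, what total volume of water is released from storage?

A₁ = 66 km² = 6.6 × 10^7 m²; A₂ = 46 km² = 4.6 × 10^7 m²
ΔV₁ = 0.15 × 6.6 × 10^7 × 0.23 = 2.277 × 10^6 m³
ΔV₂ = 0.11 × 4.6 × 10^7 × 0.23 = 1.164 × 10^6 m³
ΔV = ΔV₁ + ΔV₂ = 3.441 × 10^6 m³

ΔV ≈ 3.44 × 10^6 m³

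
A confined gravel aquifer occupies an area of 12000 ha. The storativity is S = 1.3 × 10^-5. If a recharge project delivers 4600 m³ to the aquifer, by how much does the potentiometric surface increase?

Δh ≈ 2.95 m

A = 12000 ha = 1.2 × 10^8 m²
Δh = ΔV / (S × A) = 4600 m³ / (1.3 × 10^-5 × 1.2 × 10^8 m²) = 2.949 m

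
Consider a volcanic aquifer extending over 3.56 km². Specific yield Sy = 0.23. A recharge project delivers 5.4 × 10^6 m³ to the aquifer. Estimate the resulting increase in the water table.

A = 3.56 km² = 3.56 × 10^6 m²
Δh = ΔV / (Sy × A) = 5.4 × 10^6 m³ / (0.23 × 3.56 × 10^6 m²) = 6.595 m

Δh ≈ 6.6 m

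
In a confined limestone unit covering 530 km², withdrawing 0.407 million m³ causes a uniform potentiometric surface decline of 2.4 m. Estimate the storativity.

A = 530 km² = 5.3 × 10^8 m²
ΔV = 0.407 million m³ = 4.07 × 10^5 m³
S = ΔV / (A × Δh) = 4.07 × 10^5 m³ / (5.3 × 10^8 m² × 2.4 m) = 3.2 × 10^-4

S ≈ 3.2 × 10^-4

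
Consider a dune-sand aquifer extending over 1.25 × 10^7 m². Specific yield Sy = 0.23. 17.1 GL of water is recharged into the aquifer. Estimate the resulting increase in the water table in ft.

ΔV = 17.1 GL = 1.71 × 10^7 m³
Δh = ΔV / (Sy × A) = 1.71 × 10^7 m³ / (0.23 × 1.25 × 10^7 m²) = 5.948 m
Δh = 5.948 m = 19.51 ft

Δh ≈ 19.5 ft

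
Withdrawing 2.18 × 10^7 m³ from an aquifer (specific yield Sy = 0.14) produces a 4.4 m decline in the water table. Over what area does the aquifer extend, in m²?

A ≈ 3.54 × 10^7 m²

A = ΔV / (Sy × Δh) = 2.18 × 10^7 / (0.14 × 4.4) = 3.539 × 10^7 m²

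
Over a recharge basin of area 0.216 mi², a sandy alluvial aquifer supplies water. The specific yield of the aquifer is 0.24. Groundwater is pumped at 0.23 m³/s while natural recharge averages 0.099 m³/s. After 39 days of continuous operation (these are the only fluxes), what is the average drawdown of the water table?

A = 0.216 mi² = 5.594 × 10^5 m²
Net abstraction = 0.23 − 0.099 = 0.131 m³/s
Q_net = 0.131 m³/s = 11320 m³/d
ΔV = Q × t = 11320 m³/d × 39 d = 4.414 × 10^5 m³
Δh = ΔV / (Sy × A) = 4.414 × 10^5 / (0.24 × 5.594 × 10^5) = 3.288 m

Δh ≈ 3.29 m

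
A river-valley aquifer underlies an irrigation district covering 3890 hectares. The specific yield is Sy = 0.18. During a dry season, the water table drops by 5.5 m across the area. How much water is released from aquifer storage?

A = 3890 hectares = 3.89 × 10^7 m²
ΔV = Sy × A × Δh = 0.18 × 3.89 × 10^7 m² × 5.5 m = 3.851 × 10^7 m³

ΔV ≈ 3.85 × 10^7 m³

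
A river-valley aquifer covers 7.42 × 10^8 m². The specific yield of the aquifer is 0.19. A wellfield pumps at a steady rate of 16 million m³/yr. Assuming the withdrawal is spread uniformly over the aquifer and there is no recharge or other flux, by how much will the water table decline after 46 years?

Q = 16 million m³/yr = 43840 m³/d
t = 46 years = 16790 d
ΔV = Q × t = 43840 m³/d × 16790 d = 7.36 × 10^8 m³
Δh = ΔV / (Sy × A) = 7.36 × 10^8 / (0.19 × 7.42 × 10^8) = 5.221 m

Δh ≈ 5.22 m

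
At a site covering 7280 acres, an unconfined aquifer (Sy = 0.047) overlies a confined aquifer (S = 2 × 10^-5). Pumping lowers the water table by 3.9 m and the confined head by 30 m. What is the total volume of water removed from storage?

A = 7280 acres = 2.946 × 10^7 m²
Unconfined: ΔV_u = Sy × A × Δh_u = 0.047 × 2.946 × 10^7 × 3.9 = 5.4 × 10^6 m³
Confined: ΔV_c = S × A × Δh_c = 2 × 10^-5 × 2.946 × 10^7 × 30 = 17680 m³
Total ΔV = 5.4 × 10^6 + 17680 = 5.418 × 10^6 m³

ΔV ≈ 5.42 × 10^6 m³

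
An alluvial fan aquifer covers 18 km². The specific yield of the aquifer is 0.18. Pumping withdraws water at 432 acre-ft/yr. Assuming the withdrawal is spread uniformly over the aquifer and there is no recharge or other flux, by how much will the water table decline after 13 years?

A = 18 km² = 1.8 × 10^7 m²
Q = 432 acre-ft/yr = 1460 m³/d
t = 13 years = 4745 d
ΔV = Q × t = 1460 m³/d × 4745 d = 6.927 × 10^6 m³
Δh = ΔV / (Sy × A) = 6.927 × 10^6 / (0.18 × 1.8 × 10^7) = 2.138 m

Δh ≈ 2.14 m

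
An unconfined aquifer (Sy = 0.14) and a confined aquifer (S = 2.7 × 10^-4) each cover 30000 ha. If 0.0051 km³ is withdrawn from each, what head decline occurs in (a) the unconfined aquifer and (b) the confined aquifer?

Δh_u ≈ 0.121 m; Δh_c ≈ 63 m

A = 30000 ha = 3 × 10^8 m²
ΔV = 0.0051 km³ = 5.1 × 10^6 m³
Unconfined: Δh_u = ΔV/(Sy·A) = 5.1 × 10^6/(0.14 × 3 × 10^8) = 0.1214 m
Confined: Δh_c = ΔV/(S·A) = 5.1 × 10^6/(2.7 × 10^-4 × 3 × 10^8) = 62.96 m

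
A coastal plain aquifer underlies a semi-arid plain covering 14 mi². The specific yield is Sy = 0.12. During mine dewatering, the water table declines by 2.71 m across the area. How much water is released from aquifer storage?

A = 14 mi² = 3.626 × 10^7 m²
ΔV = Sy × A × Δh = 0.12 × 3.626 × 10^7 m² × 2.71 m = 1.179 × 10^7 m³

ΔV ≈ 1.18 × 10^7 m³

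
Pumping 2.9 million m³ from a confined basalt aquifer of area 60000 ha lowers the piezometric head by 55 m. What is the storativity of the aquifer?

A = 60000 ha = 6 × 10^8 m²
ΔV = 2.9 million m³ = 2.9 × 10^6 m³
S = ΔV / (A × Δh) = 2.9 × 10^6 m³ / (6 × 10^8 m² × 55 m) = 8.788 × 10^-5

S ≈ 8.8 × 10^-5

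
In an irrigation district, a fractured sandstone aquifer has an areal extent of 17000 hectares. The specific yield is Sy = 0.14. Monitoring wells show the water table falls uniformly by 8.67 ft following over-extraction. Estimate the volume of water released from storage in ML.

A = 17000 hectares = 1.7 × 10^8 m²
Δh = 8.67 ft = 2.643 m
ΔV = Sy × A × Δh = 0.14 × 1.7 × 10^8 m² × 2.643 m = 6.289 × 10^7 m³
ΔV = 6.289 × 10^7 m³ = 62890 ML

ΔV ≈ 62900 ML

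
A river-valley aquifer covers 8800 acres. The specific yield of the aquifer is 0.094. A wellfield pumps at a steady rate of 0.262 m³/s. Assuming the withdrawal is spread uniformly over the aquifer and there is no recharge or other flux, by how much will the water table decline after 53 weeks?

Δh ≈ 2.51 m

A = 8800 acres = 3.561 × 10^7 m²
Q = 0.262 m³/s = 22640 m³/d
t = 53 weeks = 371 d
ΔV = Q × t = 22640 m³/d × 371 d = 8.398 × 10^6 m³
Δh = ΔV / (Sy × A) = 8.398 × 10^6 / (0.094 × 3.561 × 10^7) = 2.509 m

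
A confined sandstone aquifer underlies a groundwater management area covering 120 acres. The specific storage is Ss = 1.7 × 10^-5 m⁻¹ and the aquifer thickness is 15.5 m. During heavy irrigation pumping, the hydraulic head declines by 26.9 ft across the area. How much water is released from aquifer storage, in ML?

S = Ss × b = 1.7 × 10^-5 m⁻¹ × 15.5 m = 2.635 × 10^-4
A = 120 acres = 4.856 × 10^5 m²
Δh = 26.9 ft = 8.199 m
ΔV = S × A × Δh = 2.635 × 10^-4 × 4.856 × 10^5 m² × 8.199 m = 1049 m³
ΔV = 1049 m³ = 1.049 ML

ΔV ≈ 1.05 ML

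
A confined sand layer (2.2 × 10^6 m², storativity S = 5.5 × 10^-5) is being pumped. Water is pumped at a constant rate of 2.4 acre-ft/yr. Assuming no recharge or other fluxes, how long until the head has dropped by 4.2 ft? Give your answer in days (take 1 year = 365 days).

Δh = 4.2 ft = 1.28 m
ΔV = S × A × Δh = 5.5 × 10^-5 × 2.2 × 10^6 × 1.28 = 154.9 m³
Q = 2.4 acre-ft/yr = 8.111 m³/d
t = ΔV / Q = 154.9 m³ / 8.111 m³/d = 19.1 d

t ≈ 19.1 days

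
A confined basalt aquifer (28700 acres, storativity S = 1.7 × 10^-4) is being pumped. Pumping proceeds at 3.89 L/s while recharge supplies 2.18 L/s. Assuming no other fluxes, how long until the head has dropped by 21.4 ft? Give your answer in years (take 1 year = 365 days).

A = 28700 acres = 1.161 × 10^8 m²
Δh = 21.4 ft = 6.523 m
ΔV = S × A × Δh = 1.7 × 10^-4 × 1.161 × 10^8 × 6.523 = 1.288 × 10^5 m³
Net withdrawal = 3.89 − 2.18 = 1.71 L/s = 147.7 m³/d
t = ΔV / Q = 1.288 × 10^5 m³ / 147.7 m³/d = 871.7 d
t = 871.7 d ≈ 2.388 years

t ≈ 2.39 years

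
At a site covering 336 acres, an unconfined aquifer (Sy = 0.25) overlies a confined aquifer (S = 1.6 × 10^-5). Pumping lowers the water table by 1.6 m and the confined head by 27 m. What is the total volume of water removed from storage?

A = 336 acres = 1.36 × 10^6 m²
Unconfined: ΔV_u = Sy × A × Δh_u = 0.25 × 1.36 × 10^6 × 1.6 = 5.439 × 10^5 m³
Confined: ΔV_c = S × A × Δh_c = 1.6 × 10^-5 × 1.36 × 10^6 × 27 = 587.4 m³
Total ΔV = 5.439 × 10^5 + 587.4 = 5.445 × 10^5 m³

ΔV ≈ 5.44 × 10^5 m³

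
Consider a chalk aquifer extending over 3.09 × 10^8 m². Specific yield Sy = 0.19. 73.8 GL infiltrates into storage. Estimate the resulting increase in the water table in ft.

Δh ≈ 4.12 ft

ΔV = 73.8 GL = 7.38 × 10^7 m³
Δh = ΔV / (Sy × A) = 7.38 × 10^7 m³ / (0.19 × 3.09 × 10^8 m²) = 1.257 m
Δh = 1.257 m = 4.124 ft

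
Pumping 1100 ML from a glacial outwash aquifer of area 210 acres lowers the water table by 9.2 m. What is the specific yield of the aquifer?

A = 210 acres = 8.498 × 10^5 m²
ΔV = 1100 ML = 1.1 × 10^6 m³
Sy = ΔV / (A × Δh) = 1.1 × 10^6 m³ / (8.498 × 10^5 m² × 9.2 m) = 0.1407

Sy ≈ 0.14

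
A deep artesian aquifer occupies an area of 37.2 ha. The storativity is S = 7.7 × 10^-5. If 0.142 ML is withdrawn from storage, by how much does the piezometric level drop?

A = 37.2 ha = 3.72 × 10^5 m²
ΔV = 0.142 ML = 142 m³
Δh = ΔV / (S × A) = 142 m³ / (7.7 × 10^-5 × 3.72 × 10^5 m²) = 4.957 m

Δh ≈ 4.96 m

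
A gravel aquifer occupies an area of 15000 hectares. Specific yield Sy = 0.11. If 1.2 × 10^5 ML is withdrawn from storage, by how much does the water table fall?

A = 15000 hectares = 1.5 × 10^8 m²
ΔV = 1.2 × 10^5 ML = 1.2 × 10^8 m³
Δh = ΔV / (Sy × A) = 1.2 × 10^8 m³ / (0.11 × 1.5 × 10^8 m²) = 7.273 m

Δh ≈ 7.27 m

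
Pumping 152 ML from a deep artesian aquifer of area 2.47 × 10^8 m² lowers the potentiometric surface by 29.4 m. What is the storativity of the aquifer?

ΔV = 152 ML = 1.52 × 10^5 m³
S = ΔV / (A × Δh) = 1.52 × 10^5 m³ / (2.47 × 10^8 m² × 29.4 m) = 2.093 × 10^-5

S ≈ 2.1 × 10^-5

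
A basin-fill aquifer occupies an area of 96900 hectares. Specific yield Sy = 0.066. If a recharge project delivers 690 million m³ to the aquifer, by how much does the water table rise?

A = 96900 hectares = 9.69 × 10^8 m²
ΔV = 690 million m³ = 6.9 × 10^8 m³
Δh = ΔV / (Sy × A) = 6.9 × 10^8 m³ / (0.066 × 9.69 × 10^8 m²) = 10.79 m

Δh ≈ 10.8 m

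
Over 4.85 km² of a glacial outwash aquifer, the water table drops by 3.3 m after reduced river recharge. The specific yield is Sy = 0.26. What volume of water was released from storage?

A = 4.85 km² = 4.85 × 10^6 m²
ΔV = Sy × A × Δh = 0.26 × 4.85 × 10^6 m² × 3.3 m = 4.161 × 10^6 m³

ΔV ≈ 4.16 × 10^6 m³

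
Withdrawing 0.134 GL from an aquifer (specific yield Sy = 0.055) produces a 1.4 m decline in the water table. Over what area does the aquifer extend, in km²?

ΔV = 0.134 GL = 1.34 × 10^5 m³
A = ΔV / (Sy × Δh) = 1.34 × 10^5 / (0.055 × 1.4) = 1.74 × 10^6 m²
A = 1.74 × 10^6 m² = 1.74 km²

A ≈ 1.74 km²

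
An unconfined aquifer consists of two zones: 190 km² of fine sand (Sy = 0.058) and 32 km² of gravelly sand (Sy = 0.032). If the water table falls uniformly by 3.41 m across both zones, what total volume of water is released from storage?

ΔV ≈ 4.11 × 10^7 m³

A₁ = 190 km² = 1.9 × 10^8 m²; A₂ = 32 km² = 3.2 × 10^7 m²
ΔV₁ = 0.058 × 1.9 × 10^8 × 3.41 = 3.758 × 10^7 m³
ΔV₂ = 0.032 × 3.2 × 10^7 × 3.41 = 3.492 × 10^6 m³
ΔV = ΔV₁ + ΔV₂ = 4.107 × 10^7 m³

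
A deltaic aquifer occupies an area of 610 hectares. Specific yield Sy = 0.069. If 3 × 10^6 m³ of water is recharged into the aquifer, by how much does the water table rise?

Δh ≈ 7.13 m

A = 610 hectares = 6.1 × 10^6 m²
Δh = ΔV / (Sy × A) = 3 × 10^6 m³ / (0.069 × 6.1 × 10^6 m²) = 7.128 m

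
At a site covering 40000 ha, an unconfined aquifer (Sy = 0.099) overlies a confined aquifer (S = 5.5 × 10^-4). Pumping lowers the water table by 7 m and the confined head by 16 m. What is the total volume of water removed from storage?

A = 40000 ha = 4 × 10^8 m²
Unconfined: ΔV_u = Sy × A × Δh_u = 0.099 × 4 × 10^8 × 7 = 2.772 × 10^8 m³
Confined: ΔV_c = S × A × Δh_c = 5.5 × 10^-4 × 4 × 10^8 × 16 = 3.52 × 10^6 m³
Total ΔV = 2.772 × 10^8 + 3.52 × 10^6 = 2.807 × 10^8 m³

ΔV ≈ 2.81 × 10^8 m³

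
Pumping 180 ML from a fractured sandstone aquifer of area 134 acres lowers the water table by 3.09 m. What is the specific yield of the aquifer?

Sy ≈ 0.11

A = 134 acres = 5.423 × 10^5 m²
ΔV = 180 ML = 1.8 × 10^5 m³
Sy = ΔV / (A × Δh) = 1.8 × 10^5 m³ / (5.423 × 10^5 m² × 3.09 m) = 0.1074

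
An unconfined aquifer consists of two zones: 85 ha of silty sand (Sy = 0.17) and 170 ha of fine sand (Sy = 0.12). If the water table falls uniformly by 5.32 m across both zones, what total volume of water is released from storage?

ΔV ≈ 1.85 × 10^6 m³

A₁ = 85 ha = 8.5 × 10^5 m²; A₂ = 170 ha = 1.7 × 10^6 m²
ΔV₁ = 0.17 × 8.5 × 10^5 × 5.32 = 7.687 × 10^5 m³
ΔV₂ = 0.12 × 1.7 × 10^6 × 5.32 = 1.085 × 10^6 m³
ΔV = ΔV₁ + ΔV₂ = 1.854 × 10^6 m³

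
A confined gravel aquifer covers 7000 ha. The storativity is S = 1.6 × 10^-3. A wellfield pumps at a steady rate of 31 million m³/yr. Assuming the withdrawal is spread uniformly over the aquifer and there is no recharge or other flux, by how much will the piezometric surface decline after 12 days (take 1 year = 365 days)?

A = 7000 ha = 7 × 10^7 m²
Q = 31 million m³/yr = 84930 m³/d
ΔV = Q × t = 84930 m³/d × 12 d = 1.019 × 10^6 m³
Δh = ΔV / (S × A) = 1.019 × 10^6 / (0.0016 × 7 × 10^7) = 9.1 m

Δh ≈ 9.1 m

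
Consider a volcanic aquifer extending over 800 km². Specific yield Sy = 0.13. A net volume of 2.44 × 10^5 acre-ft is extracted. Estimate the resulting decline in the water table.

Δh ≈ 2.89 m

A = 800 km² = 8 × 10^8 m²
ΔV = 2.44 × 10^5 acre-ft = 3.01 × 10^8 m³
Δh = ΔV / (Sy × A) = 3.01 × 10^8 m³ / (0.13 × 8 × 10^8 m²) = 2.894 m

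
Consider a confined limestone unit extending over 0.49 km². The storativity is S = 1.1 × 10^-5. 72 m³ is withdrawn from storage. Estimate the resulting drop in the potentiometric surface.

Δh ≈ 13.4 m

A = 0.49 km² = 4.9 × 10^5 m²
Δh = ΔV / (S × A) = 72 m³ / (1.1 × 10^-5 × 4.9 × 10^5 m²) = 13.36 m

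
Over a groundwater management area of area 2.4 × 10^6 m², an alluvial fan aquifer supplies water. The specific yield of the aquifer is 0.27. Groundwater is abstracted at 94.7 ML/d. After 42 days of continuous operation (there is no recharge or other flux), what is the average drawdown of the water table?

Q = 94.7 ML/d = 94700 m³/d
ΔV = Q × t = 94700 m³/d × 42 d = 3.977 × 10^6 m³
Δh = ΔV / (Sy × A) = 3.977 × 10^6 / (0.27 × 2.4 × 10^6) = 6.138 m

Δh ≈ 6.14 m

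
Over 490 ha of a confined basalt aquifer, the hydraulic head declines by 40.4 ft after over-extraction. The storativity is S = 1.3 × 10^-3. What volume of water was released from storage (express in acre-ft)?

A = 490 ha = 4.9 × 10^6 m²
Δh = 40.4 ft = 12.31 m
ΔV = S × A × Δh = 0.0013 × 4.9 × 10^6 m² × 12.31 m = 78440 m³
ΔV = 78440 m³ = 63.59 acre-ft

ΔV ≈ 63.6 acre-ft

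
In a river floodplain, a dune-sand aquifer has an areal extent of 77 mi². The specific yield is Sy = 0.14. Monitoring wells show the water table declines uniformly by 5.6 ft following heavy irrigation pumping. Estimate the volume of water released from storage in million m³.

ΔV ≈ 47.7 million m³

A = 77 mi² = 1.994 × 10^8 m²
Δh = 5.6 ft = 1.707 m
ΔV = Sy × A × Δh = 0.14 × 1.994 × 10^8 m² × 1.707 m = 4.766 × 10^7 m³
ΔV = 4.766 × 10^7 m³ = 47.66 million m³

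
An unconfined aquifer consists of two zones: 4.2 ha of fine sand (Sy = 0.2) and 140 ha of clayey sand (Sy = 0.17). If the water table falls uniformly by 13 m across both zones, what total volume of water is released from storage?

ΔV ≈ 3.2 × 10^6 m³

A₁ = 4.2 ha = 42000 m²; A₂ = 140 ha = 1.4 × 10^6 m²
ΔV₁ = 0.2 × 42000 × 13 = 1.092 × 10^5 m³
ΔV₂ = 0.17 × 1.4 × 10^6 × 13 = 3.094 × 10^6 m³
ΔV = ΔV₁ + ΔV₂ = 3.203 × 10^6 m³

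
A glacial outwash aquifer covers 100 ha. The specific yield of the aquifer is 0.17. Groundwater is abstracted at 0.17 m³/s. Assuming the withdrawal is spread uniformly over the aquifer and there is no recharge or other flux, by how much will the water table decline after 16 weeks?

Δh ≈ 9.68 m

A = 100 ha = 1 × 10^6 m²
Q = 0.17 m³/s = 14690 m³/d
t = 16 weeks = 112 d
ΔV = Q × t = 14690 m³/d × 112 d = 1.645 × 10^6 m³
Δh = ΔV / (Sy × A) = 1.645 × 10^6 / (0.17 × 1 × 10^6) = 9.677 m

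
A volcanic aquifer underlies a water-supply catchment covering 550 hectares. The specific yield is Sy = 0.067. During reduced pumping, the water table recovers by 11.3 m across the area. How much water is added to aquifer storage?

A = 550 hectares = 5.5 × 10^6 m²
ΔV = Sy × A × Δh = 0.067 × 5.5 × 10^6 m² × 11.3 m = 4.164 × 10^6 m³

ΔV ≈ 4.16 × 10^6 m³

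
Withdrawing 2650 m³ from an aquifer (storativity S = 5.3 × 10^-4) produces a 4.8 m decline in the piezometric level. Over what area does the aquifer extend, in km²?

A = ΔV / (S × Δh) = 2650 / (5.3 × 10^-4 × 4.8) = 1.042 × 10^6 m²
A = 1.042 × 10^6 m² = 1.042 km²

A ≈ 1.04 km²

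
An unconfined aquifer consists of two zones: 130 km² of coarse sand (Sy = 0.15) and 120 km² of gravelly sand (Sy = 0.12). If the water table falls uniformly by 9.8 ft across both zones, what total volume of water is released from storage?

ΔV ≈ 1.01 × 10^8 m³

A₁ = 130 km² = 1.3 × 10^8 m²; A₂ = 120 km² = 1.2 × 10^8 m²
Δh = 9.8 ft = 2.987 m
ΔV₁ = 0.15 × 1.3 × 10^8 × 2.987 = 5.825 × 10^7 m³
ΔV₂ = 0.12 × 1.2 × 10^8 × 2.987 = 4.301 × 10^7 m³
ΔV = ΔV₁ + ΔV₂ = 1.013 × 10^8 m³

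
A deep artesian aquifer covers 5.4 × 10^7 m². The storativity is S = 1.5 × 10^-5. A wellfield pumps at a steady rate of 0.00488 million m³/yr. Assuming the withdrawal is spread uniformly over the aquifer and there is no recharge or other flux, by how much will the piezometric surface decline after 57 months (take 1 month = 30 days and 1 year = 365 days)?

Q = 0.00488 million m³/yr = 13.37 m³/d
t = 57 months = 1710 d
ΔV = Q × t = 13.37 m³/d × 1710 d = 22860 m³
Δh = ΔV / (S × A) = 22860 / (1.5 × 10^-5 × 5.4 × 10^7) = 28.23 m

Δh ≈ 28.2 m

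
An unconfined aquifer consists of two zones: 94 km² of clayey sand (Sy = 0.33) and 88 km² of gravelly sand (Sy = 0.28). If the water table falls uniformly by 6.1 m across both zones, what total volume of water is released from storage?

ΔV ≈ 3.4 × 10^8 m³

A₁ = 94 km² = 9.4 × 10^7 m²; A₂ = 88 km² = 8.8 × 10^7 m²
ΔV₁ = 0.33 × 9.4 × 10^7 × 6.1 = 1.892 × 10^8 m³
ΔV₂ = 0.28 × 8.8 × 10^7 × 6.1 = 1.503 × 10^8 m³
ΔV = ΔV₁ + ΔV₂ = 3.395 × 10^8 m³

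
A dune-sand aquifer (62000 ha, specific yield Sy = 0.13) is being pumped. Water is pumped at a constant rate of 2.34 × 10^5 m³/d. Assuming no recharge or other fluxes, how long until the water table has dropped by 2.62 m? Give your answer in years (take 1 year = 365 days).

A = 62000 ha = 6.2 × 10^8 m²
ΔV = Sy × A × Δh = 0.13 × 6.2 × 10^8 × 2.62 = 2.112 × 10^8 m³
t = ΔV / Q = 2.112 × 10^8 m³ / 2.34 × 10^5 m³/d = 902.4 d
t = 902.4 d ≈ 2.472 years

t ≈ 2.47 years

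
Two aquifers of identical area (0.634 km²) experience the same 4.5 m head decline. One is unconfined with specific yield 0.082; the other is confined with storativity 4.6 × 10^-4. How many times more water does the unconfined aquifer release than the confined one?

ΔV_u / ΔV_c ≈ 178

A = 0.634 km² = 6.34 × 10^5 m²
Unconfined: ΔV_u = Sy × A × Δh = 0.082 × 6.34 × 10^5 × 4.5 = 2.339 × 10^5 m³
Confined: ΔV_c = S × A × Δh = 4.6 × 10^-4 × 6.34 × 10^5 × 4.5 = 1312 m³
Ratio = ΔV_u / ΔV_c = Sy / S = 0.082 / 4.6 × 10^-4 = 178.3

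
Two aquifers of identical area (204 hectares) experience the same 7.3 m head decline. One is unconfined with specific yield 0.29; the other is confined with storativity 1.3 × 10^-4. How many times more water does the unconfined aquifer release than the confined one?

A = 204 hectares = 2.04 × 10^6 m²
Unconfined: ΔV_u = Sy × A × Δh = 0.29 × 2.04 × 10^6 × 7.3 = 4.319 × 10^6 m³
Confined: ΔV_c = S × A × Δh = 1.3 × 10^-4 × 2.04 × 10^6 × 7.3 = 1936 m³
Ratio = ΔV_u / ΔV_c = Sy / S = 0.29 / 1.3 × 10^-4 = 2231

ΔV_u / ΔV_c ≈ 2230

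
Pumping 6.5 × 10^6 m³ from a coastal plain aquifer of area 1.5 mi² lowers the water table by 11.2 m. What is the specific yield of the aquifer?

Sy ≈ 0.15

A = 1.5 mi² = 3.885 × 10^6 m²
Sy = ΔV / (A × Δh) = 6.5 × 10^6 m³ / (3.885 × 10^6 m² × 11.2 m) = 0.1494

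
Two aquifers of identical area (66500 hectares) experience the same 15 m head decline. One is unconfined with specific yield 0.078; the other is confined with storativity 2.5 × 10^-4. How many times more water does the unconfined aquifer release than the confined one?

ΔV_u / ΔV_c ≈ 312

A = 66500 hectares = 6.65 × 10^8 m²
Unconfined: ΔV_u = Sy × A × Δh = 0.078 × 6.65 × 10^8 × 15 = 7.78 × 10^8 m³
Confined: ΔV_c = S × A × Δh = 2.5 × 10^-4 × 6.65 × 10^8 × 15 = 2.494 × 10^6 m³
Ratio = ΔV_u / ΔV_c = Sy / S = 0.078 / 2.5 × 10^-4 = 312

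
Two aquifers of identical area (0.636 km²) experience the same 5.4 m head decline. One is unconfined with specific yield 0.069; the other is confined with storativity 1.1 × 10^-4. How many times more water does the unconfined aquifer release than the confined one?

A = 0.636 km² = 6.36 × 10^5 m²
Unconfined: ΔV_u = Sy × A × Δh = 0.069 × 6.36 × 10^5 × 5.4 = 2.37 × 10^5 m³
Confined: ΔV_c = S × A × Δh = 1.1 × 10^-4 × 6.36 × 10^5 × 5.4 = 377.8 m³
Ratio = ΔV_u / ΔV_c = Sy / S = 0.069 / 1.1 × 10^-4 = 627.3

ΔV_u / ΔV_c ≈ 627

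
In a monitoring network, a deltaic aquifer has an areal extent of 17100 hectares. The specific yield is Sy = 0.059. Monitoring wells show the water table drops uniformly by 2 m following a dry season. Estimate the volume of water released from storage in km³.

ΔV ≈ 0.0202 km³

A = 17100 hectares = 1.71 × 10^8 m²
ΔV = Sy × A × Δh = 0.059 × 1.71 × 10^8 m² × 2 m = 2.018 × 10^7 m³
ΔV = 2.018 × 10^7 m³ = 0.02018 km³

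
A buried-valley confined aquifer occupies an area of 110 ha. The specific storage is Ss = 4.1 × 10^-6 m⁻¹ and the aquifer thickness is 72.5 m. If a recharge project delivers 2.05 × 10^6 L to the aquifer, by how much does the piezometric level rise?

Δh ≈ 6.27 m

S = Ss × b = 4.1 × 10^-6 m⁻¹ × 72.5 m = 2.972 × 10^-4
A = 110 ha = 1.1 × 10^6 m²
ΔV = 2.05 × 10^6 L = 2050 m³
Δh = ΔV / (S × A) = 2050 m³ / (2.972 × 10^-4 × 1.1 × 10^6 m²) = 6.27 m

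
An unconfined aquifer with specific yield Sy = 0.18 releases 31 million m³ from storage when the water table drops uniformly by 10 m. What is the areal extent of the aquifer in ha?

ΔV = 31 million m³ = 3.1 × 10^7 m³
A = ΔV / (Sy × Δh) = 3.1 × 10^7 / (0.18 × 10) = 1.722 × 10^7 m²
A = 1.722 × 10^7 m² = 1722 ha

A ≈ 1720 ha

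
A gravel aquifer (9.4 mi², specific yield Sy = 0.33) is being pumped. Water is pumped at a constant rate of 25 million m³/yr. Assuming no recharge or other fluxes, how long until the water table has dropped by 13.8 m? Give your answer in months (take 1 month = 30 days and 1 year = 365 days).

t ≈ 54 months

A = 9.4 mi² = 2.435 × 10^7 m²
ΔV = Sy × A × Δh = 0.33 × 2.435 × 10^7 × 13.8 = 1.109 × 10^8 m³
Q = 25 million m³/yr = 68490 m³/d
t = ΔV / Q = 1.109 × 10^8 m³ / 68490 m³/d = 1619 d
t = 1619 d ≈ 53.96 months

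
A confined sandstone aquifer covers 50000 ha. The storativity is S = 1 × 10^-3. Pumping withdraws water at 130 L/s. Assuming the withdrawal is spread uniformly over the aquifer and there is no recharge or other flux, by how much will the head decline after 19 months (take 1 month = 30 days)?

Δh ≈ 12.8 m

A = 50000 ha = 5 × 10^8 m²
Q = 130 L/s = 11230 m³/d
t = 19 months = 570 d
ΔV = Q × t = 11230 m³/d × 570 d = 6.402 × 10^6 m³
Δh = ΔV / (S × A) = 6.402 × 10^6 / (0.001 × 5 × 10^8) = 12.8 m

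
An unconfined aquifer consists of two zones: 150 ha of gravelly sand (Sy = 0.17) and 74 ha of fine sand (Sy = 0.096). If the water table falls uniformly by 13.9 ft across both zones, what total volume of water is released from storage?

A₁ = 150 ha = 1.5 × 10^6 m²; A₂ = 74 ha = 7.4 × 10^5 m²
Δh = 13.9 ft = 4.237 m
ΔV₁ = 0.17 × 1.5 × 10^6 × 4.237 = 1.08 × 10^6 m³
ΔV₂ = 0.096 × 7.4 × 10^5 × 4.237 = 3.01 × 10^5 m³
ΔV = ΔV₁ + ΔV₂ = 1.381 × 10^6 m³

ΔV ≈ 1.38 × 10^6 m³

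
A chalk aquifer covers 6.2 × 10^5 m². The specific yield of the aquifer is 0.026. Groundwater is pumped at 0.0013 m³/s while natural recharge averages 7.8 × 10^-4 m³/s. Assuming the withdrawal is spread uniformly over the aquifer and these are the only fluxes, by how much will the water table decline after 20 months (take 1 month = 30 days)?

Δh ≈ 1.67 m

Net abstraction = 0.0013 − 7.8 × 10^-4 = 5.2 × 10^-4 m³/s
Q_net = 5.2 × 10^-4 m³/s = 44.93 m³/d
t = 20 months = 600 d
ΔV = Q × t = 44.93 m³/d × 600 d = 26960 m³
Δh = ΔV / (Sy × A) = 26960 / (0.026 × 6.2 × 10^5) = 1.672 m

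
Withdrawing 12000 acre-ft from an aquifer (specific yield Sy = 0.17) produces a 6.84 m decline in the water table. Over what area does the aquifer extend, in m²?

A ≈ 1.27 × 10^7 m²

ΔV = 12000 acre-ft = 1.48 × 10^7 m³
A = ΔV / (Sy × Δh) = 1.48 × 10^7 / (0.17 × 6.84) = 1.273 × 10^7 m²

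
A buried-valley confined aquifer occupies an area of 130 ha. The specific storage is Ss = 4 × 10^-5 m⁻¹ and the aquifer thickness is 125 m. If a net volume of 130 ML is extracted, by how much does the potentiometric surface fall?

Δh ≈ 20 m

S = Ss × b = 4 × 10^-5 m⁻¹ × 125 m = 5 × 10^-3
A = 130 ha = 1.3 × 10^6 m²
ΔV = 130 ML = 1.3 × 10^5 m³
Δh = ΔV / (S × A) = 1.3 × 10^5 m³ / (0.005 × 1.3 × 10^6 m²) = 20 m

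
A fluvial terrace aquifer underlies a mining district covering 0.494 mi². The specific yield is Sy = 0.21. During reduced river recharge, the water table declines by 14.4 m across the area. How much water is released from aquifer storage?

ΔV ≈ 3.87 × 10^6 m³

A = 0.494 mi² = 1.279 × 10^6 m²
ΔV = Sy × A × Δh = 0.21 × 1.279 × 10^6 m² × 14.4 m = 3.869 × 10^6 m³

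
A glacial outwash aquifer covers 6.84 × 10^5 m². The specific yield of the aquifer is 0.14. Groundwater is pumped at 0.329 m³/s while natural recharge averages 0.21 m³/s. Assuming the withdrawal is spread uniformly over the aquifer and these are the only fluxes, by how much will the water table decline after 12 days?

Net abstraction = 0.329 − 0.21 = 0.119 m³/s
Q_net = 0.119 m³/s = 10280 m³/d
ΔV = Q × t = 10280 m³/d × 12 d = 1.234 × 10^5 m³
Δh = ΔV / (Sy × A) = 1.234 × 10^5 / (0.14 × 6.84 × 10^5) = 1.288 m

Δh ≈ 1.29 m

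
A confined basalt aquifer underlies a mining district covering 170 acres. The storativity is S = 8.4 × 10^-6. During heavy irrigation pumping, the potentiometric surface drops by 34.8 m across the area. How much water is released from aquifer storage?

ΔV ≈ 201 m³

A = 170 acres = 6.88 × 10^5 m²
ΔV = S × A × Δh = 8.4 × 10^-6 × 6.88 × 10^5 m² × 34.8 m = 201.1 m³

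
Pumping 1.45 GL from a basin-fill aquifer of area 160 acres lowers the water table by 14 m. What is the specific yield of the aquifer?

Sy ≈ 0.16

A = 160 acres = 6.475 × 10^5 m²
ΔV = 1.45 GL = 1.45 × 10^6 m³
Sy = ΔV / (A × Δh) = 1.45 × 10^6 m³ / (6.475 × 10^5 m² × 14 m) = 0.16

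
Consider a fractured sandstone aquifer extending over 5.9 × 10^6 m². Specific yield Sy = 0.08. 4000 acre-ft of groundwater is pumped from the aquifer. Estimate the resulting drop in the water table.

ΔV = 4000 acre-ft = 4.934 × 10^6 m³
Δh = ΔV / (Sy × A) = 4.934 × 10^6 m³ / (0.08 × 5.9 × 10^6 m²) = 10.45 m

Δh ≈ 10.5 m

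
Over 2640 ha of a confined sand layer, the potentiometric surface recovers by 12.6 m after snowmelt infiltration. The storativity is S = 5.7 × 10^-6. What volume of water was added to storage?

A = 2640 ha = 2.64 × 10^7 m²
ΔV = S × A × Δh = 5.7 × 10^-6 × 2.64 × 10^7 m² × 12.6 m = 1896 m³

ΔV ≈ 1900 m³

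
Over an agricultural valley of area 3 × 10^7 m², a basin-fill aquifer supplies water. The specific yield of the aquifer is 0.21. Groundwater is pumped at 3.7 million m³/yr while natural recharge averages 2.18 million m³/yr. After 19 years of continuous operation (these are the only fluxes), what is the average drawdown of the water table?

Δh ≈ 4.58 m

Net abstraction = 3.7 − 2.18 = 1.52 million m³/yr
Q_net = 1.52 million m³/yr = 4164 m³/d
t = 19 years = 6935 d
ΔV = Q × t = 4164 m³/d × 6935 d = 2.888 × 10^7 m³
Δh = ΔV / (Sy × A) = 2.888 × 10^7 / (0.21 × 3 × 10^7) = 4.584 m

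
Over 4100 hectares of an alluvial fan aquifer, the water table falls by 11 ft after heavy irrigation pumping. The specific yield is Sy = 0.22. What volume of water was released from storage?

ΔV ≈ 3.02 × 10^7 m³

A = 4100 hectares = 4.1 × 10^7 m²
Δh = 11 ft = 3.353 m
ΔV = Sy × A × Δh = 0.22 × 4.1 × 10^7 m² × 3.353 m = 3.024 × 10^7 m³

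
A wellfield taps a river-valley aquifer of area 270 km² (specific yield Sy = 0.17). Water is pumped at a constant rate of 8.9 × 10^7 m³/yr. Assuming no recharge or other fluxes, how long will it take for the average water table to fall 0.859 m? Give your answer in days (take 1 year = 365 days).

A = 270 km² = 2.7 × 10^8 m²
ΔV = Sy × A × Δh = 0.17 × 2.7 × 10^8 × 0.859 = 3.943 × 10^7 m³
Q = 8.9 × 10^7 m³/yr = 2.438 × 10^5 m³/d
t = ΔV / Q = 3.943 × 10^7 m³ / 2.438 × 10^5 m³/d = 161.7 d

t ≈ 162 days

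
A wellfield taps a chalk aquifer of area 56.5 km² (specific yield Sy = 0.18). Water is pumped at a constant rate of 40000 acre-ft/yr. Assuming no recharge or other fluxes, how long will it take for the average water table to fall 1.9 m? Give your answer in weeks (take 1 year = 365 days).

t ≈ 20.4 weeks

A = 56.5 km² = 5.65 × 10^7 m²
ΔV = Sy × A × Δh = 0.18 × 5.65 × 10^7 × 1.9 = 1.932 × 10^7 m³
Q = 40000 acre-ft/yr = 1.352 × 10^5 m³/d
t = ΔV / Q = 1.932 × 10^7 m³ / 1.352 × 10^5 m³/d = 142.9 d
t = 142.9 d ≈ 20.42 weeks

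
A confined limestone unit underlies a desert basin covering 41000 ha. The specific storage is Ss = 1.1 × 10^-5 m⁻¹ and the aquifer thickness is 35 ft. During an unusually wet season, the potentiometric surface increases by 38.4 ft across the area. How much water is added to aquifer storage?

ΔV ≈ 5.63 × 10^5 m³

b = 35 ft = 10.67 m
S = Ss × b = 1.1 × 10^-5 m⁻¹ × 10.67 m = 1.173 × 10^-4
A = 41000 ha = 4.1 × 10^8 m²
Δh = 38.4 ft = 11.7 m
ΔV = S × A × Δh = 1.173 × 10^-4 × 4.1 × 10^8 m² × 11.7 m = 5.631 × 10^5 m³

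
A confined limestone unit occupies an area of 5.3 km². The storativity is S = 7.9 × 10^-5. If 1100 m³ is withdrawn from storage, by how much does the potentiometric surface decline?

A = 5.3 km² = 5.3 × 10^6 m²
Δh = ΔV / (S × A) = 1100 m³ / (7.9 × 10^-5 × 5.3 × 10^6 m²) = 2.627 m

Δh ≈ 2.63 m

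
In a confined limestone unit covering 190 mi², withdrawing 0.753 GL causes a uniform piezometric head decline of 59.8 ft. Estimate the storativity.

S ≈ 8.4 × 10^-5

A = 190 mi² = 4.921 × 10^8 m²
Δh = 59.8 ft = 18.23 m
ΔV = 0.753 GL = 7.53 × 10^5 m³
S = ΔV / (A × Δh) = 7.53 × 10^5 m³ / (4.921 × 10^8 m² × 18.23 m) = 8.395 × 10^-5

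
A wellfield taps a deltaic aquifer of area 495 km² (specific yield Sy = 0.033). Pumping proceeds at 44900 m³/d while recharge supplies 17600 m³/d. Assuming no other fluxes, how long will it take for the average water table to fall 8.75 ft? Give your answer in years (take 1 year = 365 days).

A = 495 km² = 4.95 × 10^8 m²
Δh = 8.75 ft = 2.667 m
ΔV = Sy × A × Δh = 0.033 × 4.95 × 10^8 × 2.667 = 4.357 × 10^7 m³
Net withdrawal = 44900 − 17600 = 27300 m³/d
t = ΔV / Q = 4.357 × 10^7 m³ / 27300 m³/d = 1596 d
t = 1596 d ≈ 4.372 years

t ≈ 4.37 years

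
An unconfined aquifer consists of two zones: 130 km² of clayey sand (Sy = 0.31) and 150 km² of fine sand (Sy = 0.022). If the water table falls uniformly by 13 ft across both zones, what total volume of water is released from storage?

A₁ = 130 km² = 1.3 × 10^8 m²; A₂ = 150 km² = 1.5 × 10^8 m²
Δh = 13 ft = 3.962 m
ΔV₁ = 0.31 × 1.3 × 10^8 × 3.962 = 1.597 × 10^8 m³
ΔV₂ = 0.022 × 1.5 × 10^8 × 3.962 = 1.308 × 10^7 m³
ΔV = ΔV₁ + ΔV₂ = 1.728 × 10^8 m³

ΔV ≈ 1.73 × 10^8 m³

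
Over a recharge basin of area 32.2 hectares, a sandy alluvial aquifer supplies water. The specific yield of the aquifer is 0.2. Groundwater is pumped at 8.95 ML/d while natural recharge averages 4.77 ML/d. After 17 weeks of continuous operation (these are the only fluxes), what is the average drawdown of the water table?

A = 32.2 hectares = 3.22 × 10^5 m²
Net abstraction = 8.95 − 4.77 = 4.18 ML/d
Q_net = 4.18 ML/d = 4180 m³/d
t = 17 weeks = 119 d
ΔV = Q × t = 4180 m³/d × 119 d = 4.974 × 10^5 m³
Δh = ΔV / (Sy × A) = 4.974 × 10^5 / (0.2 × 3.22 × 10^5) = 7.724 m

Δh ≈ 7.72 m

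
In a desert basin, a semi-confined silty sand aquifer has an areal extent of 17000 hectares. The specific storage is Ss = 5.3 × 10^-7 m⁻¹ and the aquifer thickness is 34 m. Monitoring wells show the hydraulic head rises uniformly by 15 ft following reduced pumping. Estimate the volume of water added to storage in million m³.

S = Ss × b = 5.3 × 10^-7 m⁻¹ × 34 m = 1.802 × 10^-5
A = 17000 hectares = 1.7 × 10^8 m²
Δh = 15 ft = 4.572 m
ΔV = S × A × Δh = 1.802 × 10^-5 × 1.7 × 10^8 m² × 4.572 m = 14010 m³
ΔV = 14010 m³ = 0.01401 million m³

ΔV ≈ 0.014 million m³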